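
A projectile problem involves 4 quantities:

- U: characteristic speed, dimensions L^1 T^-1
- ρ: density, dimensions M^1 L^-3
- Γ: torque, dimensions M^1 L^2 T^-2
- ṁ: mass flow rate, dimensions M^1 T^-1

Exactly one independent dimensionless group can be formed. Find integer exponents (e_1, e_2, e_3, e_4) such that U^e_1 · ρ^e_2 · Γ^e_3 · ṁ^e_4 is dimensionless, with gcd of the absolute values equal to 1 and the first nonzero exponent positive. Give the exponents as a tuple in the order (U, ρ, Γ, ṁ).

(1, -1, -2, 3)

M: e_1·(0) + e_2·(1) + e_3·(1) + e_4·(1) = 0
L: e_1·(1) + e_2·(-3) + e_3·(2) + e_4·(0) = 0
T: e_1·(-1) + e_2·(0) + e_3·(-2) + e_4·(-1) = 0
Solving this homogeneous linear system for the smallest-integer solution (first nonzero entry positive) gives (1, -1, -2, 3).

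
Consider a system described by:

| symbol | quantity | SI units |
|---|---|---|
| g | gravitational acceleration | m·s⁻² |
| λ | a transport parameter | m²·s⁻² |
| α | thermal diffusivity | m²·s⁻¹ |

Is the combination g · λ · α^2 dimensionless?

no

Sum the exponent of each base dimension across the product:
  L: [g]_L + [λ]_L + 2·[α]_L = (1) + (2) + 2·(2) = 7
  T: [g]_T + [λ]_T + 2·[α]_T = (-2) + (-2) + 2·(-1) = -6
Net dimensions [L⁷ T⁻⁶] ≠ [1] — not dimensionless.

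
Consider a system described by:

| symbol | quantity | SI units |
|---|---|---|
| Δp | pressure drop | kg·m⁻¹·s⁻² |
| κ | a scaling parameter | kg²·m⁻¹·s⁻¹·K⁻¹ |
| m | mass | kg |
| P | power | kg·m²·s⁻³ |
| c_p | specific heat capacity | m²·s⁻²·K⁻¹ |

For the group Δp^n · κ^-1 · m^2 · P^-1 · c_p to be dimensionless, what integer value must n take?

Balance the M exponent: (1)·n from Δp, plus −(2) + 2·(1) − (1) + (0) = -1 from the rest, must sum to zero.
n − 1 = 0, so n = 1.

1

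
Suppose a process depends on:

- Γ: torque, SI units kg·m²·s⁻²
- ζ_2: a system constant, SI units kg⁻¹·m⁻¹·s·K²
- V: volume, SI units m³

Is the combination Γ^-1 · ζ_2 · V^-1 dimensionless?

no

Sum the exponent of each base dimension across the product:
  M: −[Γ]_M + [ζ_2]_M − [V]_M = −(1) + (-1) − (0) = -2
  L: −[Γ]_L + [ζ_2]_L − [V]_L = −(2) + (-1) − (3) = -6
  T: −[Γ]_T + [ζ_2]_T − [V]_T = −(-2) + (1) − (0) = 3
  Θ: −[Γ]_Θ + [ζ_2]_Θ − [V]_Θ = −(0) + (2) − (0) = 2
Net dimensions [M⁻² L⁻⁶ T³ Θ²] ≠ [1] — not dimensionless.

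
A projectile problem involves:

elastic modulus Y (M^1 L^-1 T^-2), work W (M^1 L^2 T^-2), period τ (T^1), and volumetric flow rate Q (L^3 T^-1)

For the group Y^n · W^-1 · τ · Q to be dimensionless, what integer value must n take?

1

Balance the M exponent: (1)·n from Y, plus −(1) + (0) + (0) = -1 from the rest, must sum to zero.
n − 1 = 0, so n = 1.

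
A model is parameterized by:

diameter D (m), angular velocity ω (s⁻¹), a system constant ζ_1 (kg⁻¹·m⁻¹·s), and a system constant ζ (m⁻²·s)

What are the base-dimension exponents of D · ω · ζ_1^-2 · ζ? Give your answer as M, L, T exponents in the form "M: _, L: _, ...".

Collect each base-dimension exponent across the product:
  M: (0) + (0) − 2·(-1) + (0) = 2
  L: (1) + (0) − 2·(-1) + (-2) = 1
  T: (0) + (-1) − 2·(1) + (1) = -2
So the dimensions are [M² L T⁻²].

M: 2, L: 1, T: -2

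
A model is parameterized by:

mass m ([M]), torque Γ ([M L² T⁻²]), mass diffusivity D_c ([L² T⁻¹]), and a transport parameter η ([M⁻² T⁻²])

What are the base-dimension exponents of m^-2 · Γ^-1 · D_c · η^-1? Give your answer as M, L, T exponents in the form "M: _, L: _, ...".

Collect each base-dimension exponent across the product:
  M: −2·(1) − (1) + (0) − (-2) = -1
  L: −2·(0) − (2) + (2) − (0) = 0
  T: −2·(0) − (-2) + (-1) − (-2) = 3
So the dimensions are [M⁻¹ T³].

M: -1, L: 0, T: 3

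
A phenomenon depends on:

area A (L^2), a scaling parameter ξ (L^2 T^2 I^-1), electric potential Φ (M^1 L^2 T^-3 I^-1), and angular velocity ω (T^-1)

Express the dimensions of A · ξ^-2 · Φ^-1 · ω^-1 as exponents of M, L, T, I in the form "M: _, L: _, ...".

M: -1, L: -4, T: 0, I: 3

Collect each base-dimension exponent across the product:
  M: (0) − 2·(0) − (1) − (0) = -1
  L: (2) − 2·(2) − (2) − (0) = -4
  T: (0) − 2·(2) − (-3) − (-1) = 0
  I: (0) − 2·(-1) − (-1) − (0) = 3
So the dimensions are [M⁻¹ L⁻⁴ I³].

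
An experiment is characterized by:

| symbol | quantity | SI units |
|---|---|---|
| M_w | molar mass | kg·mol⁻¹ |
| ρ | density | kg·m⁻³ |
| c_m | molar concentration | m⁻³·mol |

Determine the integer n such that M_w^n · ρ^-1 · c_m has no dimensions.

Balance the M exponent: (1)·n from M_w, plus −(1) + (0) = -1 from the rest, must sum to zero.
n − 1 = 0, so n = 1.

1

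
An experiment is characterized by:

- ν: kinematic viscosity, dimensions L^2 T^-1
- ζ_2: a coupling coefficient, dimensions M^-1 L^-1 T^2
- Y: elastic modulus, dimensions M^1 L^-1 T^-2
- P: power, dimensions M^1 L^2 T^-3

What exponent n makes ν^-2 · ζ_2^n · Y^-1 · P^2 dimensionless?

Balance the M exponent: (-1)·n from ζ_2, plus −2·(0) − (1) + 2·(1) = 1 from the rest, must sum to zero.
−n + 1 = 0, so n = 1.

1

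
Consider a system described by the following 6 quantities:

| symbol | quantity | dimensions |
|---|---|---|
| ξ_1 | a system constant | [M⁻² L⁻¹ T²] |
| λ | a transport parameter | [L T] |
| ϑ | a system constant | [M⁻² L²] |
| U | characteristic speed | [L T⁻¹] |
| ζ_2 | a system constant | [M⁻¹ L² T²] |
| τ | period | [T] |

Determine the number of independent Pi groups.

There are 6 variables and 3 base dimensions (M, L, T).
The dimension matrix has rank 3.
Independent dimensionless groups: 6 − 3 = 3.

3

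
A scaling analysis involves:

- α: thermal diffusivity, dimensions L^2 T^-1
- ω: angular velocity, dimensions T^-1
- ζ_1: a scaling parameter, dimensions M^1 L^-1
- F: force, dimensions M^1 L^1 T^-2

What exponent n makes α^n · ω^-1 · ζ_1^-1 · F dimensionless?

Balance the L exponent: (2)·n from α, plus −(0) − (-1) + (1) = 2 from the rest, must sum to zero.
2n + 2 = 0, so n = -1.

-1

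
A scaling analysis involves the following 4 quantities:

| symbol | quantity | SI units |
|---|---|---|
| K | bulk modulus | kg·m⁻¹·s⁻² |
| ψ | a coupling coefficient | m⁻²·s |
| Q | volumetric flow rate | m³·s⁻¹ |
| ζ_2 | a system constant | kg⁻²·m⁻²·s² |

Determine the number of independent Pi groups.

1

There are 4 variables and 3 base dimensions (M, L, T).
The dimension matrix has rank 3.
Independent dimensionless groups: 4 − 3 = 1.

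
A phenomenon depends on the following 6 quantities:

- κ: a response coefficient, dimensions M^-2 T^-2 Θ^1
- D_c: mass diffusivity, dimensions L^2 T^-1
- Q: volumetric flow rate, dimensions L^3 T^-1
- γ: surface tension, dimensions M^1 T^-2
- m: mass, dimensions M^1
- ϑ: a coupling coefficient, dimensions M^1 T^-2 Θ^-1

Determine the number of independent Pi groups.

2

There are 6 variables and 4 base dimensions (M, L, T, Θ).
The dimension matrix has rank 4.
Independent dimensionless groups: 6 − 4 = 2.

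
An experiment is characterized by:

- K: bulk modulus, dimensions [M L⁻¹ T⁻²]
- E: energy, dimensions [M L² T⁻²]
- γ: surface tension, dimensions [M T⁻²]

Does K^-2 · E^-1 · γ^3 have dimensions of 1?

Sum the exponent of each base dimension across the product:
  M: −2·[K]_M − [E]_M + 3·[γ]_M = −2·(1) − (1) + 3·(1) = 0
  L: −2·[K]_L − [E]_L + 3·[γ]_L = −2·(-1) − (2) + 3·(0) = 0
  T: −2·[K]_T − [E]_T + 3·[γ]_T = −2·(-2) − (-2) + 3·(-2) = 0
All base exponents vanish — dimensionless.

yes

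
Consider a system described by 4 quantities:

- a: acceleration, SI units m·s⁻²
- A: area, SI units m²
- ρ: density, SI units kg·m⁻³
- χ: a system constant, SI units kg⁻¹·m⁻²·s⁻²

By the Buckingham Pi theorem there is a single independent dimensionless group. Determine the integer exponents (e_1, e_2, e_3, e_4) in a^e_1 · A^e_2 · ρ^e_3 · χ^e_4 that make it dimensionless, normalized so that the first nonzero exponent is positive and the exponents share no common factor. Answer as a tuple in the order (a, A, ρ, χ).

M: e_1·(0) + e_2·(0) + e_3·(1) + e_4·(-1) = 0
L: e_1·(1) + e_2·(2) + e_3·(-3) + e_4·(-2) = 0
T: e_1·(-2) + e_2·(0) + e_3·(0) + e_4·(-2) = 0
Solving this homogeneous linear system for the smallest-integer solution (first nonzero entry positive) gives (1, -3, -1, -1).

(1, -3, -1, -1)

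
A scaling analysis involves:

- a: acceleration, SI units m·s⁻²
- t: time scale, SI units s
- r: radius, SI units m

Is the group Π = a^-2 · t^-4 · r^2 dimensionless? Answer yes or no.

Sum the exponent of each base dimension across the product:
  M: −2·[a]_M − 4·[t]_M + 2·[r]_M = −2·(0) − 4·(0) + 2·(0) = 0
  L: −2·[a]_L − 4·[t]_L + 2·[r]_L = −2·(1) − 4·(0) + 2·(1) = 0
  T: −2·[a]_T − 4·[t]_T + 2·[r]_T = −2·(-2) − 4·(1) + 2·(0) = 0
All base exponents vanish — dimensionless.

yes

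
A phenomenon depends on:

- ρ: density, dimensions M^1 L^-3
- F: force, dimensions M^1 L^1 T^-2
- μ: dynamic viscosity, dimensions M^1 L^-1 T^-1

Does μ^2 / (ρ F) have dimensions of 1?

yes

Sum the exponent of each base dimension across the product:
  M: −[ρ]_M − [F]_M + 2·[μ]_M = −(1) − (1) + 2·(1) = 0
  L: −[ρ]_L − [F]_L + 2·[μ]_L = −(-3) − (1) + 2·(-1) = 0
  T: −[ρ]_T − [F]_T + 2·[μ]_T = −(0) − (-2) + 2·(-1) = 0
All base exponents vanish — dimensionless.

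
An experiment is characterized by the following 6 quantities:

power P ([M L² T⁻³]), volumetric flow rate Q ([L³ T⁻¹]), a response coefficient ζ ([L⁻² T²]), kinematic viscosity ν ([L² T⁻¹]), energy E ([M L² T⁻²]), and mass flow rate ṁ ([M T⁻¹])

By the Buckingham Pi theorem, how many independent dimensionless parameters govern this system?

3

There are 6 variables and 3 base dimensions (M, L, T).
The dimension matrix has rank 3.
Independent dimensionless groups: 6 − 3 = 3.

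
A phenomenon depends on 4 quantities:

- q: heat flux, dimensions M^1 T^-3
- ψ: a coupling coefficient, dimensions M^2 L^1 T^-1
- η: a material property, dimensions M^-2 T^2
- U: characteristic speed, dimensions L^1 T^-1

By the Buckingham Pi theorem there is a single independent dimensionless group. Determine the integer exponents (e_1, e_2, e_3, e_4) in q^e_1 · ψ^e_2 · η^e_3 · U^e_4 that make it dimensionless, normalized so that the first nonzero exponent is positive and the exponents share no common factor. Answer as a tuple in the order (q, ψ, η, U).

(2, 2, 3, -2)

M: e_1·(1) + e_2·(2) + e_3·(-2) + e_4·(0) = 0
L: e_1·(0) + e_2·(1) + e_3·(0) + e_4·(1) = 0
T: e_1·(-3) + e_2·(-1) + e_3·(2) + e_4·(-1) = 0
Solving this homogeneous linear system for the smallest-integer solution (first nonzero entry positive) gives (2, 2, 3, -2).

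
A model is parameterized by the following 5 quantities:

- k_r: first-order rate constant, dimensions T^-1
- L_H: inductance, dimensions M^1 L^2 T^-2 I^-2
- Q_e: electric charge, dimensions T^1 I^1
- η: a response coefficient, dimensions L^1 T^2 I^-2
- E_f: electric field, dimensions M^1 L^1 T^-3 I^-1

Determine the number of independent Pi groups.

There are 5 variables and 4 base dimensions (M, L, T, I).
The dimension matrix has rank 4.
Independent dimensionless groups: 5 − 4 = 1.

1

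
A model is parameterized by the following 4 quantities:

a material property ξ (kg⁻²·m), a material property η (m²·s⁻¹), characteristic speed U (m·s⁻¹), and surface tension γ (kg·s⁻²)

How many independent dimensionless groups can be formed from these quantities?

1

There are 4 variables and 3 base dimensions (M, L, T).
The dimension matrix has rank 3.
Independent dimensionless groups: 4 − 3 = 1.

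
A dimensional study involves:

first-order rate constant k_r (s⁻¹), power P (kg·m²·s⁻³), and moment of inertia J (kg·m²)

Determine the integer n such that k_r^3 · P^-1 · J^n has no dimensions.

Balance the M exponent: (1)·n from J, plus 3·(0) − (1) = -1 from the rest, must sum to zero.
n − 1 = 0, so n = 1.

1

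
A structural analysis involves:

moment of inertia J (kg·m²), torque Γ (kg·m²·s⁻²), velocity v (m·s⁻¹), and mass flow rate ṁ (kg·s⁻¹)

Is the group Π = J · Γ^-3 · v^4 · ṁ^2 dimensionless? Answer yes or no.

yes

Sum the exponent of each base dimension across the product:
  M: [J]_M − 3·[Γ]_M + 4·[v]_M + 2·[ṁ]_M = (1) − 3·(1) + 4·(0) + 2·(1) = 0
  L: [J]_L − 3·[Γ]_L + 4·[v]_L + 2·[ṁ]_L = (2) − 3·(2) + 4·(1) + 2·(0) = 0
  T: [J]_T − 3·[Γ]_T + 4·[v]_T + 2·[ṁ]_T = (0) − 3·(-2) + 4·(-1) + 2·(-1) = 0
All base exponents vanish — dimensionless.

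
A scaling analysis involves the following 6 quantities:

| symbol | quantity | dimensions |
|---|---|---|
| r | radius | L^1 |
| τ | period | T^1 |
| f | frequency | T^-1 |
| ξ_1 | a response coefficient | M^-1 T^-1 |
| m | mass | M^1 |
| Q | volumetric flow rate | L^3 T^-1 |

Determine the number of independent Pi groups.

There are 6 variables and 3 base dimensions (M, L, T).
The dimension matrix has rank 3.
Independent dimensionless groups: 6 − 3 = 3.

3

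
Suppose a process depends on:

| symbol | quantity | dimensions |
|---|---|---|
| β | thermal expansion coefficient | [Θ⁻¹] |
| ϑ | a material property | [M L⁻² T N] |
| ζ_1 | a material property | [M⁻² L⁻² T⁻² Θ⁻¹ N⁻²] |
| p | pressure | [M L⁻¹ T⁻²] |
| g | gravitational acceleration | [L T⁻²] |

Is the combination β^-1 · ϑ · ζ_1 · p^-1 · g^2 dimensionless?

Sum the exponent of each base dimension across the product:
  M: −[β]_M + [ϑ]_M + [ζ_1]_M − [p]_M + 2·[g]_M = −(0) + (1) + (-2) − (1) + 2·(0) = -2
  L: −[β]_L + [ϑ]_L + [ζ_1]_L − [p]_L + 2·[g]_L = −(0) + (-2) + (-2) − (-1) + 2·(1) = -1
  T: −[β]_T + [ϑ]_T + [ζ_1]_T − [p]_T + 2·[g]_T = −(0) + (1) + (-2) − (-2) + 2·(-2) = -3
  Θ: −[β]_Θ + [ϑ]_Θ + [ζ_1]_Θ − [p]_Θ + 2·[g]_Θ = −(-1) + (0) + (-1) − (0) + 2·(0) = 0
  N: −[β]_N + [ϑ]_N + [ζ_1]_N − [p]_N + 2·[g]_N = −(0) + (1) + (-2) − (0) + 2·(0) = -1
Net dimensions [M⁻² L⁻¹ T⁻³ N⁻¹] ≠ [1] — not dimensionless.

no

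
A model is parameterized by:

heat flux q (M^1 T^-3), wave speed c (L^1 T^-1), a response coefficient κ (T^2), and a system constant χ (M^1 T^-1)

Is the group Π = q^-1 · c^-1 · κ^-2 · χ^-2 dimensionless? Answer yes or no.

Sum the exponent of each base dimension across the product:
  M: −[q]_M − [c]_M − 2·[κ]_M − 2·[χ]_M = −(1) − (0) − 2·(0) − 2·(1) = -3
  L: −[q]_L − [c]_L − 2·[κ]_L − 2·[χ]_L = −(0) − (1) − 2·(0) − 2·(0) = -1
  T: −[q]_T − [c]_T − 2·[κ]_T − 2·[χ]_T = −(-3) − (-1) − 2·(2) − 2·(-1) = 2
Net dimensions [M⁻³ L⁻¹ T²] ≠ [1] — not dimensionless.

no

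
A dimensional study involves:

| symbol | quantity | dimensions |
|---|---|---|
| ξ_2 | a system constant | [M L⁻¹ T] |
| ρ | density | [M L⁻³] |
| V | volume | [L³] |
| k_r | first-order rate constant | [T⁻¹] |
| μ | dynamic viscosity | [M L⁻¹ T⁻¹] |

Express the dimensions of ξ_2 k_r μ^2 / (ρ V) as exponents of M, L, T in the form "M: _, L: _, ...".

Collect each base-dimension exponent across the product:
  M: (1) − (1) − (0) + (0) + 2·(1) = 2
  L: (-1) − (-3) − (3) + (0) + 2·(-1) = -3
  T: (1) − (0) − (0) + (-1) + 2·(-1) = -2
So the dimensions are [M² L⁻³ T⁻²].

M: 2, L: -3, T: -2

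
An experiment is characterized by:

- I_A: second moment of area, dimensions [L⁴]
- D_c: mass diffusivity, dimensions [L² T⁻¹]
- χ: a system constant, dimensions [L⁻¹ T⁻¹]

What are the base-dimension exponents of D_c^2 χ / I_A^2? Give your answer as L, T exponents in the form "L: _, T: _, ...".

L: -5, T: -3

Collect each base-dimension exponent across the product:
  L: −2·(4) + 2·(2) + (-1) = -5
  T: −2·(0) + 2·(-1) + (-1) = -3
So the dimensions are [L⁻⁵ T⁻³].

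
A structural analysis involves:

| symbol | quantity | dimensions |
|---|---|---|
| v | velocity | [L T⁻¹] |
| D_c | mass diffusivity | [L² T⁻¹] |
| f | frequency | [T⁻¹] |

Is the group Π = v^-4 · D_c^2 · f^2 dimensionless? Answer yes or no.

yes

Sum the exponent of each base dimension across the product:
  L: −4·[v]_L + 2·[D_c]_L + 2·[f]_L = −4·(1) + 2·(2) + 2·(0) = 0
  T: −4·[v]_T + 2·[D_c]_T + 2·[f]_T = −4·(-1) + 2·(-1) + 2·(-1) = 0
All base exponents vanish — dimensionless.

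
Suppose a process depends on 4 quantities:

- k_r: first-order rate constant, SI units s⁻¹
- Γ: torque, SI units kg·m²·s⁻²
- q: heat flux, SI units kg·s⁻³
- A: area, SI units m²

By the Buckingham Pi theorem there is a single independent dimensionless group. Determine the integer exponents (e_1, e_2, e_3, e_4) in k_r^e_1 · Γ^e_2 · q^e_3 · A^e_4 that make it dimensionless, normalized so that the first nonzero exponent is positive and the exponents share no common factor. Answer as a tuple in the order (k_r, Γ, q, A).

M: e_1·(0) + e_2·(1) + e_3·(1) + e_4·(0) = 0
L: e_1·(0) + e_2·(2) + e_3·(0) + e_4·(2) = 0
T: e_1·(-1) + e_2·(-2) + e_3·(-3) + e_4·(0) = 0
Solving this homogeneous linear system for the smallest-integer solution (first nonzero entry positive) gives (1, 1, -1, -1).

(1, 1, -1, -1)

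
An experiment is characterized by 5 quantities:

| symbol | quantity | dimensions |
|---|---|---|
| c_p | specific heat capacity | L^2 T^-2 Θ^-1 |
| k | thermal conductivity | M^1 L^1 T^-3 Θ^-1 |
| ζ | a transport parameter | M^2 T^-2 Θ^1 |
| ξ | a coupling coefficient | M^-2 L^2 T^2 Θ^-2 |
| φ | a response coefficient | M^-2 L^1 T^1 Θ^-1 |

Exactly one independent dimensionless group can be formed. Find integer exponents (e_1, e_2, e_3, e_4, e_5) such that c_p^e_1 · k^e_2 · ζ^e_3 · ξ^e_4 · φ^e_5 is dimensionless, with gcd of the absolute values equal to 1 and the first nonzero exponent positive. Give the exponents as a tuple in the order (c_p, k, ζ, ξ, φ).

(4, -2, -4, -1, -4)

M: e_1·(0) + e_2·(1) + e_3·(2) + e_4·(-2) + e_5·(-2) = 0
L: e_1·(2) + e_2·(1) + e_3·(0) + e_4·(2) + e_5·(1) = 0
T: e_1·(-2) + e_2·(-3) + e_3·(-2) + e_4·(2) + e_5·(1) = 0
Θ: e_1·(-1) + e_2·(-1) + e_3·(1) + e_4·(-2) + e_5·(-1) = 0
Solving this homogeneous linear system for the smallest-integer solution (first nonzero entry positive) gives (4, -2, -4, -1, -4).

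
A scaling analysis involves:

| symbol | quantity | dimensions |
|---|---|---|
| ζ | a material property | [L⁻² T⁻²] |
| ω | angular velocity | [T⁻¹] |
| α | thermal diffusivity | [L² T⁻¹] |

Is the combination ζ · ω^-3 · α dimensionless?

yes

Sum the exponent of each base dimension across the product:
  L: [ζ]_L − 3·[ω]_L + [α]_L = (-2) − 3·(0) + (2) = 0
  T: [ζ]_T − 3·[ω]_T + [α]_T = (-2) − 3·(-1) + (-1) = 0
All base exponents vanish — dimensionless.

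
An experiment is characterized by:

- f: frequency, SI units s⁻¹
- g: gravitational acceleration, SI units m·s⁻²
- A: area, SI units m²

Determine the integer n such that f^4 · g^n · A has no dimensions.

Balance the L exponent: (1)·n from g, plus 4·(0) + (2) = 2 from the rest, must sum to zero.
n + 2 = 0, so n = -2.

-2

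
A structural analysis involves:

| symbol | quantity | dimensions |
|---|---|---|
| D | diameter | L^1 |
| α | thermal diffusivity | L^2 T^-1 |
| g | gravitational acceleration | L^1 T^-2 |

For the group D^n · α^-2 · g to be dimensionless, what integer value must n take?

3

Balance the L exponent: (1)·n from D, plus −2·(2) + (1) = -3 from the rest, must sum to zero.
n − 3 = 0, so n = 3.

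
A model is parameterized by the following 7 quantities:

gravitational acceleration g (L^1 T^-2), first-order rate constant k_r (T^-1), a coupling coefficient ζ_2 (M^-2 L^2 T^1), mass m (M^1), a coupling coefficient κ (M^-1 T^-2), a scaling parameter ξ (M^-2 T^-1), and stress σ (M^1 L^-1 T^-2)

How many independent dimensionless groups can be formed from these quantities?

There are 7 variables and 3 base dimensions (M, L, T).
The dimension matrix has rank 3.
Independent dimensionless groups: 7 − 3 = 4.

4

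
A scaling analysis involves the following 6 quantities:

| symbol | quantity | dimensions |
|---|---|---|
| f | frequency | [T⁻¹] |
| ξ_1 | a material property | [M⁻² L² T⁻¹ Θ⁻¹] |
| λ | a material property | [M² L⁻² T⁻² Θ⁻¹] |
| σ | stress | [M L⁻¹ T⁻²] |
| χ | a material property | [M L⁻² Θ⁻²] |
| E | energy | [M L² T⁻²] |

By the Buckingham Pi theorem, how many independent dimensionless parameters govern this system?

There are 6 variables and 4 base dimensions (M, L, T, Θ).
The dimension matrix has rank 4.
Independent dimensionless groups: 6 − 4 = 2.

2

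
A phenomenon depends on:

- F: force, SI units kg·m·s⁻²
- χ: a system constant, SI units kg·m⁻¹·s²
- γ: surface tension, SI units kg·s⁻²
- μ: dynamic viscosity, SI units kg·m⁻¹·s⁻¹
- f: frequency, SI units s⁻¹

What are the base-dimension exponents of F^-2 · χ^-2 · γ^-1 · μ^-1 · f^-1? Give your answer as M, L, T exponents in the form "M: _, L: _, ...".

M: -6, L: 1, T: 4

Collect each base-dimension exponent across the product:
  M: −2·(1) − 2·(1) − (1) − (1) − (0) = -6
  L: −2·(1) − 2·(-1) − (0) − (-1) − (0) = 1
  T: −2·(-2) − 2·(2) − (-2) − (-1) − (-1) = 4
So the dimensions are [M⁻⁶ L T⁴].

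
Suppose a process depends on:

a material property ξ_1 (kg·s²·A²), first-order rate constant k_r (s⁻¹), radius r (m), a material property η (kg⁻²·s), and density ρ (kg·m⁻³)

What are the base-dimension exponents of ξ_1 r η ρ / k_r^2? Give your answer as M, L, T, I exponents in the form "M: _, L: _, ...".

Collect each base-dimension exponent across the product:
  M: (1) − 2·(0) + (0) + (-2) + (1) = 0
  L: (0) − 2·(0) + (1) + (0) + (-3) = -2
  T: (2) − 2·(-1) + (0) + (1) + (0) = 5
  I: (2) − 2·(0) + (0) + (0) + (0) = 2
So the dimensions are [L⁻² T⁵ I²].

M: 0, L: -2, T: 5, I: 2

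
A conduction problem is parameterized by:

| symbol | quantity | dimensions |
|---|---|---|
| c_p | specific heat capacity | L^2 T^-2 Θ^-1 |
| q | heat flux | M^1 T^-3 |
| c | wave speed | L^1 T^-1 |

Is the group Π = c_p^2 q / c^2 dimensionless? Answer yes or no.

Sum the exponent of each base dimension across the product:
  M: 2·[c_p]_M + [q]_M − 2·[c]_M = 2·(0) + (1) − 2·(0) = 1
  L: 2·[c_p]_L + [q]_L − 2·[c]_L = 2·(2) + (0) − 2·(1) = 2
  T: 2·[c_p]_T + [q]_T − 2·[c]_T = 2·(-2) + (-3) − 2·(-1) = -5
  Θ: 2·[c_p]_Θ + [q]_Θ − 2·[c]_Θ = 2·(-1) + (0) − 2·(0) = -2
Net dimensions [M L² T⁻⁵ Θ⁻²] ≠ [1] — not dimensionless.

no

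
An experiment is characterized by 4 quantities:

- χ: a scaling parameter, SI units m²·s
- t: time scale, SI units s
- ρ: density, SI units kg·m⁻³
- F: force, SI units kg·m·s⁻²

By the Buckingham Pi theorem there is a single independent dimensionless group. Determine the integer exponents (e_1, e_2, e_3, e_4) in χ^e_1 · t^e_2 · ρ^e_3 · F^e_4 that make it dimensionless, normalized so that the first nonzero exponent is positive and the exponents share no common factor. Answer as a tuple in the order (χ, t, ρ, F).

(2, -4, 1, -1)

M: e_1·(0) + e_2·(0) + e_3·(1) + e_4·(1) = 0
L: e_1·(2) + e_2·(0) + e_3·(-3) + e_4·(1) = 0
T: e_1·(1) + e_2·(1) + e_3·(0) + e_4·(-2) = 0
Solving this homogeneous linear system for the smallest-integer solution (first nonzero entry positive) gives (2, -4, 1, -1).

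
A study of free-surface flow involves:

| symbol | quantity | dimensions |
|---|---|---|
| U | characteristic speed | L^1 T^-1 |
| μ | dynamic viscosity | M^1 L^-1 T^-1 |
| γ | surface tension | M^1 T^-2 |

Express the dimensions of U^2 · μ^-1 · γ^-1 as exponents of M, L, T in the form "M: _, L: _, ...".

Collect each base-dimension exponent across the product:
  M: 2·(0) − (1) − (1) = -2
  L: 2·(1) − (-1) − (0) = 3
  T: 2·(-1) − (-1) − (-2) = 1
So the dimensions are [M⁻² L³ T].

M: -2, L: 3, T: 1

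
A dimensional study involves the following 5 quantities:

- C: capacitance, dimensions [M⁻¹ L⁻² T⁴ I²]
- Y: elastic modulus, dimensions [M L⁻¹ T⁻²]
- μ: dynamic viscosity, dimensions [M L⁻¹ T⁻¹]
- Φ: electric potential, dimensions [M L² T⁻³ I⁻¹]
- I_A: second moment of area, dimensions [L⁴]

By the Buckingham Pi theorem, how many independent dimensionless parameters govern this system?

There are 5 variables and 4 base dimensions (M, L, T, I).
The dimension matrix has rank 4.
Independent dimensionless groups: 5 − 4 = 1.

1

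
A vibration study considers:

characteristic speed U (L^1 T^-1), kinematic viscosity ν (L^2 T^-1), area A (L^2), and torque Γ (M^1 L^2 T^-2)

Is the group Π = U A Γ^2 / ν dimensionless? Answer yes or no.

no

Sum the exponent of each base dimension across the product:
  M: [U]_M − [ν]_M + [A]_M + 2·[Γ]_M = (0) − (0) + (0) + 2·(1) = 2
  L: [U]_L − [ν]_L + [A]_L + 2·[Γ]_L = (1) − (2) + (2) + 2·(2) = 5
  T: [U]_T − [ν]_T + [A]_T + 2·[Γ]_T = (-1) − (-1) + (0) + 2·(-2) = -4
Net dimensions [M² L⁵ T⁻⁴] ≠ [1] — not dimensionless.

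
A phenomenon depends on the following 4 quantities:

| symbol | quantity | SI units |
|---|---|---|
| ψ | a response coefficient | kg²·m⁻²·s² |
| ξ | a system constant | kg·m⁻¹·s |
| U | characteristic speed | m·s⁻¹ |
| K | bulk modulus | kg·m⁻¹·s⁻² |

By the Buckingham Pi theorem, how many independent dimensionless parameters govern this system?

1

There are 4 variables and 3 base dimensions (M, L, T).
The dimension matrix has rank 3.
Independent dimensionless groups: 4 − 3 = 1.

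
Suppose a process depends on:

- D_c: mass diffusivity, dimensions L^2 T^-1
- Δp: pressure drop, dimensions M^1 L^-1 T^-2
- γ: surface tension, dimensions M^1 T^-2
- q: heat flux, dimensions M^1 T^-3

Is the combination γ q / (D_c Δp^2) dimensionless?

Sum the exponent of each base dimension across the product:
  M: −[D_c]_M − 2·[Δp]_M + [γ]_M + [q]_M = −(0) − 2·(1) + (1) + (1) = 0
  L: −[D_c]_L − 2·[Δp]_L + [γ]_L + [q]_L = −(2) − 2·(-1) + (0) + (0) = 0
  T: −[D_c]_T − 2·[Δp]_T + [γ]_T + [q]_T = −(-1) − 2·(-2) + (-2) + (-3) = 0
All base exponents vanish — dimensionless.

yes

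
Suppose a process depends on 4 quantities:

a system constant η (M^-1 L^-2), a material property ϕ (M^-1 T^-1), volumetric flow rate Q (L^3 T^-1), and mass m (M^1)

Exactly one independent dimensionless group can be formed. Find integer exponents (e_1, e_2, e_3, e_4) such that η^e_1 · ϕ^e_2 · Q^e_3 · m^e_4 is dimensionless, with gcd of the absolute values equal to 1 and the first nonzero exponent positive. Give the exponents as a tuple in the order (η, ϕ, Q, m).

(3, -2, 2, 1)

M: e_1·(-1) + e_2·(-1) + e_3·(0) + e_4·(1) = 0
L: e_1·(-2) + e_2·(0) + e_3·(3) + e_4·(0) = 0
T: e_1·(0) + e_2·(-1) + e_3·(-1) + e_4·(0) = 0
Solving this homogeneous linear system for the smallest-integer solution (first nonzero entry positive) gives (3, -2, 2, 1).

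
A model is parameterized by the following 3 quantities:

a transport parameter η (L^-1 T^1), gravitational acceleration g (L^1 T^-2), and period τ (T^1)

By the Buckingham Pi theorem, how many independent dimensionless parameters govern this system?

1

There are 3 variables and 2 base dimensions (L, T).
The dimension matrix has rank 2.
Independent dimensionless groups: 3 − 2 = 1.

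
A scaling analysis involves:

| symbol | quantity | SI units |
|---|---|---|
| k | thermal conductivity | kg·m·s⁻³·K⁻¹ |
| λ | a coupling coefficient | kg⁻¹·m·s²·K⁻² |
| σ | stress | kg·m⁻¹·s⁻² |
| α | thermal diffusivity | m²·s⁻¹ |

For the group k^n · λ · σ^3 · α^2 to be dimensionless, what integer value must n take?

Balance the M exponent: (1)·n from k, plus (-1) + 3·(1) + 2·(0) = 2 from the rest, must sum to zero.
n + 2 = 0, so n = -2.

-2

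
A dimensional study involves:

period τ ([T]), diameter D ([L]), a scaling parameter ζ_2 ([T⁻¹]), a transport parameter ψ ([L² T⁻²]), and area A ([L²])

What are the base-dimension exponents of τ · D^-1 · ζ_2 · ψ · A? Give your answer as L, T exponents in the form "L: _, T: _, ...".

L: 3, T: -2

Collect each base-dimension exponent across the product:
  L: (0) − (1) + (0) + (2) + (2) = 3
  T: (1) − (0) + (-1) + (-2) + (0) = -2
So the dimensions are [L³ T⁻²].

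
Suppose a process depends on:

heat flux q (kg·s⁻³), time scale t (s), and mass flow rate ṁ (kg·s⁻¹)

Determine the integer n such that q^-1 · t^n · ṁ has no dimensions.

Balance the T exponent: (1)·n from t, plus −(-3) + (-1) = 2 from the rest, must sum to zero.
n + 2 = 0, so n = -2.

-2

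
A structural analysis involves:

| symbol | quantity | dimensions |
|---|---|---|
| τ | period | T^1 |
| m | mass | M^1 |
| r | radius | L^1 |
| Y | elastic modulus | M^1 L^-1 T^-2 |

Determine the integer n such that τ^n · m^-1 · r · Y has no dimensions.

Balance the T exponent: (1)·n from τ, plus −(0) + (0) + (-2) = -2 from the rest, must sum to zero.
n − 2 = 0, so n = 2.

2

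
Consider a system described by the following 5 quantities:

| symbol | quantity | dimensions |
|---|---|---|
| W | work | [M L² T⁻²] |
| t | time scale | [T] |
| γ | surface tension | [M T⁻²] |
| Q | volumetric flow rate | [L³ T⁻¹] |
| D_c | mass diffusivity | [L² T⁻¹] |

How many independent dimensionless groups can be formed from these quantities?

2

There are 5 variables and 3 base dimensions (M, L, T).
The dimension matrix has rank 3.
Independent dimensionless groups: 5 − 3 = 2.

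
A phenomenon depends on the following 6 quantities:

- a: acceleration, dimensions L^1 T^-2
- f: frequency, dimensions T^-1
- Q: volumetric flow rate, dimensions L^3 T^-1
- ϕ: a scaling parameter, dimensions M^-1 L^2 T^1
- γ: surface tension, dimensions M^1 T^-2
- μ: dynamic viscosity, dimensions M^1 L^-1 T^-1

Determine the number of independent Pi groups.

3

There are 6 variables and 3 base dimensions (M, L, T).
The dimension matrix has rank 3.
Independent dimensionless groups: 6 − 3 = 3.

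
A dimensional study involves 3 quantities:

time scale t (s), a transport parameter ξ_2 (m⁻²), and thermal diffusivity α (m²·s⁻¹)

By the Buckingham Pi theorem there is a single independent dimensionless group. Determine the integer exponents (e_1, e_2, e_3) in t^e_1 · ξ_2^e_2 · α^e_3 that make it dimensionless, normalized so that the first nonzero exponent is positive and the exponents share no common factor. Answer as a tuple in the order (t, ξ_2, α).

(1, 1, 1)

L: e_1·(0) + e_2·(-2) + e_3·(2) = 0
T: e_1·(1) + e_2·(0) + e_3·(-1) = 0
Solving this homogeneous linear system for the smallest-integer solution (first nonzero entry positive) gives (1, 1, 1).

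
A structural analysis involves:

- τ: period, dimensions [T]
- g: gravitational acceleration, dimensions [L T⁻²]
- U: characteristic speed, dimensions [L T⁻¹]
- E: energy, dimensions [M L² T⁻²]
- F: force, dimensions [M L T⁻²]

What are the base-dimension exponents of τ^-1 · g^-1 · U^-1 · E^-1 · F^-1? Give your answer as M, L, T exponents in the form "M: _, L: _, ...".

Collect each base-dimension exponent across the product:
  M: −(0) − (0) − (0) − (1) − (1) = -2
  L: −(0) − (1) − (1) − (2) − (1) = -5
  T: −(1) − (-2) − (-1) − (-2) − (-2) = 6
So the dimensions are [M⁻² L⁻⁵ T⁶].

M: -2, L: -5, T: 6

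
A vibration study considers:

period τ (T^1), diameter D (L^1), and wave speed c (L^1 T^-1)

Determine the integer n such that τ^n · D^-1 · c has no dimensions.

Balance the T exponent: (1)·n from τ, plus −(0) + (-1) = -1 from the rest, must sum to zero.
n − 1 = 0, so n = 1.

1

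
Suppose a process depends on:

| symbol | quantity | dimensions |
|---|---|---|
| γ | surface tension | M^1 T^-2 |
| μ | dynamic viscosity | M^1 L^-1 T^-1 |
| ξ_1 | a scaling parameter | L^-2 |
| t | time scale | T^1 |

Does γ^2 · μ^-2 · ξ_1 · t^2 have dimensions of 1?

Sum the exponent of each base dimension across the product:
  M: 2·[γ]_M − 2·[μ]_M + [ξ_1]_M + 2·[t]_M = 2·(1) − 2·(1) + (0) + 2·(0) = 0
  L: 2·[γ]_L − 2·[μ]_L + [ξ_1]_L + 2·[t]_L = 2·(0) − 2·(-1) + (-2) + 2·(0) = 0
  T: 2·[γ]_T − 2·[μ]_T + [ξ_1]_T + 2·[t]_T = 2·(-2) − 2·(-1) + (0) + 2·(1) = 0
All base exponents vanish — dimensionless.

yes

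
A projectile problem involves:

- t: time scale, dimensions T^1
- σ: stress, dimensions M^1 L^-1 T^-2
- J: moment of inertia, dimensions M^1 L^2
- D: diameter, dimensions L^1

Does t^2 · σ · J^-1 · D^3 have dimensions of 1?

yes

Sum the exponent of each base dimension across the product:
  M: 2·[t]_M + [σ]_M − [J]_M + 3·[D]_M = 2·(0) + (1) − (1) + 3·(0) = 0
  L: 2·[t]_L + [σ]_L − [J]_L + 3·[D]_L = 2·(0) + (-1) − (2) + 3·(1) = 0
  T: 2·[t]_T + [σ]_T − [J]_T + 3·[D]_T = 2·(1) + (-2) − (0) + 3·(0) = 0
  Θ: 2·[t]_Θ + [σ]_Θ − [J]_Θ + 3·[D]_Θ = 2·(0) + (0) − (0) + 3·(0) = 0
All base exponents vanish — dimensionless.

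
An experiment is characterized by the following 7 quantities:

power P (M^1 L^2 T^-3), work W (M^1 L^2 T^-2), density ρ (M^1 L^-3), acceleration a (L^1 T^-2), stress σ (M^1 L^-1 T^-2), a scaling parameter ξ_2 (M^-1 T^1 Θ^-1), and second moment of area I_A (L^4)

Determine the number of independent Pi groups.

There are 7 variables and 4 base dimensions (M, L, T, Θ).
The dimension matrix has rank 4.
Independent dimensionless groups: 7 − 4 = 3.

3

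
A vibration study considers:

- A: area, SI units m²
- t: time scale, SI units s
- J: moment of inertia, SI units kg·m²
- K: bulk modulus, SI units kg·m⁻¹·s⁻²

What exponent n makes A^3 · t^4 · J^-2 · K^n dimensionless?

Balance the M exponent: (1)·n from K, plus 3·(0) + 4·(0) − 2·(1) = -2 from the rest, must sum to zero.
n − 2 = 0, so n = 2.

2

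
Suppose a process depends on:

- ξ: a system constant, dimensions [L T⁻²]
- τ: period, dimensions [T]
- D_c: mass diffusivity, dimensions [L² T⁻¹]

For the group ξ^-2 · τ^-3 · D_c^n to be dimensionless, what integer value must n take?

1

Balance the L exponent: (2)·n from D_c, plus −2·(1) − 3·(0) = -2 from the rest, must sum to zero.
2n − 2 = 0, so n = 1.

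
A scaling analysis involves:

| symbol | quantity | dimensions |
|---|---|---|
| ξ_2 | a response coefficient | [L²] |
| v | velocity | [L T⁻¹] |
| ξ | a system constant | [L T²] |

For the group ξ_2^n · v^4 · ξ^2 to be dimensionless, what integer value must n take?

Balance the L exponent: (2)·n from ξ_2, plus 4·(1) + 2·(1) = 6 from the rest, must sum to zero.
2n + 6 = 0, so n = -3.

-3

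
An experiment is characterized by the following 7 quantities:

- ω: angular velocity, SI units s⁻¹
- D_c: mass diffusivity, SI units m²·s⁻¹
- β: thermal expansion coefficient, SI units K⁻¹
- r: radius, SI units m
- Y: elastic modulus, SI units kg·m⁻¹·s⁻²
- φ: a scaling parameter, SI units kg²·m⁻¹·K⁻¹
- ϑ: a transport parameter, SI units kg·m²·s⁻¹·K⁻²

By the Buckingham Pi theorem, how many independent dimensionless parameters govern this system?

3

There are 7 variables and 4 base dimensions (M, L, T, Θ).
The dimension matrix has rank 4.
Independent dimensionless groups: 7 − 4 = 3.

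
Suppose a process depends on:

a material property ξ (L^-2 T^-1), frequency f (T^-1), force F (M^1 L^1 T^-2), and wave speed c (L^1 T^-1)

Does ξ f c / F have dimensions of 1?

no

Sum the exponent of each base dimension across the product:
  M: [ξ]_M + [f]_M − [F]_M + [c]_M = (0) + (0) − (1) + (0) = -1
  L: [ξ]_L + [f]_L − [F]_L + [c]_L = (-2) + (0) − (1) + (1) = -2
  T: [ξ]_T + [f]_T − [F]_T + [c]_T = (-1) + (-1) − (-2) + (-1) = -1
Net dimensions [M⁻¹ L⁻² T⁻¹] ≠ [1] — not dimensionless.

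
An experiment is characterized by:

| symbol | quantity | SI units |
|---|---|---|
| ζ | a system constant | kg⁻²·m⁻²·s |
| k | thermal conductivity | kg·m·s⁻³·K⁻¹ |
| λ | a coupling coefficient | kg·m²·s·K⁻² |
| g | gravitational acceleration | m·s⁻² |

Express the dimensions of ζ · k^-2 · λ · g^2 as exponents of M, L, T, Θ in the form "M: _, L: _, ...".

M: -3, L: 0, T: 4, Θ: 0

Collect each base-dimension exponent across the product:
  M: (-2) − 2·(1) + (1) + 2·(0) = -3
  L: (-2) − 2·(1) + (2) + 2·(1) = 0
  T: (1) − 2·(-3) + (1) + 2·(-2) = 4
  Θ: (0) − 2·(-1) + (-2) + 2·(0) = 0
So the dimensions are [M⁻³ T⁴].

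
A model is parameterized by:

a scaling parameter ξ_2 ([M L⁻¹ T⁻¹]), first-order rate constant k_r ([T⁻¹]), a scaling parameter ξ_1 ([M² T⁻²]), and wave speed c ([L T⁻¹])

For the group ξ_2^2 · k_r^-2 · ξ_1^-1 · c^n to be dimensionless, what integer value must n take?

2

Balance the L exponent: (1)·n from c, plus 2·(-1) − 2·(0) − (0) = -2 from the rest, must sum to zero.
n − 2 = 0, so n = 2.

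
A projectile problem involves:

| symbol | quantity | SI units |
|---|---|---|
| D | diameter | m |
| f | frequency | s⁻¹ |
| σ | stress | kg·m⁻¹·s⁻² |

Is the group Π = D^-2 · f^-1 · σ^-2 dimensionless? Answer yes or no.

no

Sum the exponent of each base dimension across the product:
  M: −2·[D]_M − [f]_M − 2·[σ]_M = −2·(0) − (0) − 2·(1) = -2
  L: −2·[D]_L − [f]_L − 2·[σ]_L = −2·(1) − (0) − 2·(-1) = 0
  T: −2·[D]_T − [f]_T − 2·[σ]_T = −2·(0) − (-1) − 2·(-2) = 5
Net dimensions [M⁻² T⁵] ≠ [1] — not dimensionless.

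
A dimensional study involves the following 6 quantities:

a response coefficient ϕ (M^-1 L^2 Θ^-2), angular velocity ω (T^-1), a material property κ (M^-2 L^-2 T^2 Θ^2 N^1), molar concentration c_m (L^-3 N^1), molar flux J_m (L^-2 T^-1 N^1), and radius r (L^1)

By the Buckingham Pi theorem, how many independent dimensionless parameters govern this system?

1

There are 6 variables and 5 base dimensions (M, L, T, Θ, N).
The dimension matrix has rank 5.
Independent dimensionless groups: 6 − 5 = 1.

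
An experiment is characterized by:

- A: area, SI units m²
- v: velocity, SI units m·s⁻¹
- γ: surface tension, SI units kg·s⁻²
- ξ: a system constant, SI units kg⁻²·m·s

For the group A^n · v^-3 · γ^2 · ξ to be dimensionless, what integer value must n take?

1

Balance the L exponent: (2)·n from A, plus −3·(1) + 2·(0) + (1) = -2 from the rest, must sum to zero.
2n − 2 = 0, so n = 1.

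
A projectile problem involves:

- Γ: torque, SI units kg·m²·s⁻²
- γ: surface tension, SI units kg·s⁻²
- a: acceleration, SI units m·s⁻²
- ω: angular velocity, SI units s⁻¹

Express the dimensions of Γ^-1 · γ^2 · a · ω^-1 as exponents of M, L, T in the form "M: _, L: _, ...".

M: 1, L: -1, T: -3

Collect each base-dimension exponent across the product:
  M: −(1) + 2·(1) + (0) − (0) = 1
  L: −(2) + 2·(0) + (1) − (0) = -1
  T: −(-2) + 2·(-2) + (-2) − (-1) = -3
So the dimensions are [M L⁻¹ T⁻³].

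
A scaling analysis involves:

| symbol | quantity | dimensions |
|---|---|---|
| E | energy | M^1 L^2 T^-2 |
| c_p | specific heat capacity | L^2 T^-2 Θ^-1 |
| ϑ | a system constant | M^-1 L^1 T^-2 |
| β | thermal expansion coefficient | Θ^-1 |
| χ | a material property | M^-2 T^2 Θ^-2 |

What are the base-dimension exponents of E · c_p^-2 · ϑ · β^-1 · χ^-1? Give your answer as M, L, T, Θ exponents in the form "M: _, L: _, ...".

Collect each base-dimension exponent across the product:
  M: (1) − 2·(0) + (-1) − (0) − (-2) = 2
  L: (2) − 2·(2) + (1) − (0) − (0) = -1
  T: (-2) − 2·(-2) + (-2) − (0) − (2) = -2
  Θ: (0) − 2·(-1) + (0) − (-1) − (-2) = 5
So the dimensions are [M² L⁻¹ T⁻² Θ⁵].

M: 2, L: -1, T: -2, Θ: 5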